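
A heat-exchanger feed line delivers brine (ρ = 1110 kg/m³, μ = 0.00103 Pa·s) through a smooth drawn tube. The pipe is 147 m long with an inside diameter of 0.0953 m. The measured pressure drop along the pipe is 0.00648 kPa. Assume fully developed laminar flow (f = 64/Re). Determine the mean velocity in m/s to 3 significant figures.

For laminar flow, f = 64/Re with Re = ρVD/μ, so Darcy-Weisbach reduces to ΔP = 32μLV/D². Solving for V: V = ΔP·D²/(32μL) = 6.48·(0.0953)²/(32·0.00103·147) = 0.01215 m/s.
Check: Re = ρVD/μ = 1110·0.01215·0.0953/0.00103 = 1247 < 2300, so the laminar assumption holds.

V ≈ 0.0121 m/s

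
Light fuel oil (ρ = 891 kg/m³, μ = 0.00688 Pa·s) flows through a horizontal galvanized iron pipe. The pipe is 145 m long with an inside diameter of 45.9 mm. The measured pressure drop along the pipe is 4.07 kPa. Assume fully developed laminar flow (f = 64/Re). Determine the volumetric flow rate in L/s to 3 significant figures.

For laminar flow, f = 64/Re with Re = ρVD/μ, so Darcy-Weisbach reduces to ΔP = 32μLV/D². Solving for V: V = ΔP·D²/(32μL) = 4070·(0.0459)²/(32·0.00688·145) = 0.2686 m/s.
Check: Re = ρVD/μ = 891·0.2686·0.0459/0.00688 = 1597 < 2300, so the laminar assumption holds.
Q = V·A = 0.2686·(π/4·0.0459²) = 0.0004445 m³/s = 0.444 L/s.

Q ≈ 0.444 L/s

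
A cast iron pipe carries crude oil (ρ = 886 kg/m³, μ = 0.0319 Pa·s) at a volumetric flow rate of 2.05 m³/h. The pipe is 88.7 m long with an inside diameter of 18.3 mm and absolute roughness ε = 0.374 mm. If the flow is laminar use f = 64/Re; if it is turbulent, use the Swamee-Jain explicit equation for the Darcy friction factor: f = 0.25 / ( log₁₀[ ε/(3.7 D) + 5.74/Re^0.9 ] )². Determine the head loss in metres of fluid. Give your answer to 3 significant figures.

h_f ≈ 67.3 m

Q = 2.05 m³/h = 2.05/3600 = 0.0005694 m³/s.
Cross-sectional area A = πD²/4 = π(0.0183)²/4 = 0.000263 m²; mean velocity V = Q/A = 0.0005694/0.000263 = 2.165 m/s.
Reynolds number Re = ρVD/μ = 886 · 2.165 · 0.0183 / 0.0319 = 1100.
Re < 2300 → laminar flow, so f = 64/Re = 64/1100 = 0.05816 (the turbulent correlation is not needed).
Darcy-Weisbach: ΔP = f(L/D)(ρV²/2) = 0.05816·(88.7/0.0183)·(886·2.165²/2) = 0.05816·4847·2076 = 5.854e+05 Pa.
Head loss h_f = ΔP/(ρg) = 5.854e+05/(886·9.81) = 67.3 m.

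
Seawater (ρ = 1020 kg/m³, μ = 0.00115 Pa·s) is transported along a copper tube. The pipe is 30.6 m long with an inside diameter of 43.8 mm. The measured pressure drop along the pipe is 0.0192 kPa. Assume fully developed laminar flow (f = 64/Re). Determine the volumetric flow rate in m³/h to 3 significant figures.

For laminar flow, f = 64/Re with Re = ρVD/μ, so Darcy-Weisbach reduces to ΔP = 32μLV/D². Solving for V: V = ΔP·D²/(32μL) = 19.2·(0.0438)²/(32·0.00115·30.6) = 0.03271 m/s.
Check: Re = ρVD/μ = 1020·0.03271·0.0438/0.00115 = 1271 < 2300, so the laminar assumption holds.
Q = V·A = 0.03271·(π/4·0.0438²) = 4.929e-05 m³/s = 0.177 m³/h.

Q ≈ 0.177 m³/h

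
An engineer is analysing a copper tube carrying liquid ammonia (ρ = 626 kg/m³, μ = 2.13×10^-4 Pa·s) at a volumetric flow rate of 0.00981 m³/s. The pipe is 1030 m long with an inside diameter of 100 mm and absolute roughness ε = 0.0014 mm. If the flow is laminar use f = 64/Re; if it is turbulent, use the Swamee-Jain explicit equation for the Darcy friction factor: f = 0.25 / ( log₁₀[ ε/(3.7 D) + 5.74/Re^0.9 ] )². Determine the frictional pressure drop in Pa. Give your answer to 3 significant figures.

ΔP ≈ 70600 Pa

Cross-sectional area A = πD²/4 = π(0.1)²/4 = 0.007854 m²; mean velocity V = Q/A = 0.00981/0.007854 = 1.249 m/s.
Reynolds number Re = ρVD/μ = 626 · 1.249 · 0.1 / 0.000213 = 3.671e+05.
Re > 4000 → turbulent. Relative roughness ε/D = 1.4e-06/0.1 = 1.4e-05. Swamee-Jain: f = 0.25/(log₁₀[1.4e-05/3.7 + 5.74/3.671e+05^0.9])² = 0.25/(log₁₀[3.78e-06 + 5.63e-05])² = 0.25/(-4.221)² = 0.01403.
Darcy-Weisbach: ΔP = f(L/D)(ρV²/2) = 0.01403·(1030/0.1)·(626·1.249²/2) = 0.01403·1.03e+04·488.3 = 7.057e+04 Pa.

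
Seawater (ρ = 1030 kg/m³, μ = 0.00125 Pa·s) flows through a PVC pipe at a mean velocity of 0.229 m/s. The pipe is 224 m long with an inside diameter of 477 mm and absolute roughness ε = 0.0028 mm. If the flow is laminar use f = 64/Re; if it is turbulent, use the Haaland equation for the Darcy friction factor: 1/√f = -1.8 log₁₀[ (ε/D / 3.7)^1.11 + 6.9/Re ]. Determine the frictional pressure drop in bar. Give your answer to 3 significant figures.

ΔP ≈ 0.00231 bar

Reynolds number Re = ρVD/μ = 1030 · 0.229 · 0.477 / 0.00125 = 9.001e+04.
Re > 4000 → turbulent. Relative roughness ε/D = 2.8e-06/0.477 = 5.87e-06. Haaland: 1/√f = -1.8 log₁₀[(5.87e-06/3.7)^1.11 + 6.9/9.001e+04] = -1.8 log₁₀[3.65e-07 + 7.67e-05] = 7.404, so f = 0.01824.
Darcy-Weisbach: ΔP = f(L/D)(ρV²/2) = 0.01824·(224/0.477)·(1030·0.229²/2) = 0.01824·469.6·27.01 = 231.3 Pa.
ΔP = 231.3 Pa = 0.00231 bar.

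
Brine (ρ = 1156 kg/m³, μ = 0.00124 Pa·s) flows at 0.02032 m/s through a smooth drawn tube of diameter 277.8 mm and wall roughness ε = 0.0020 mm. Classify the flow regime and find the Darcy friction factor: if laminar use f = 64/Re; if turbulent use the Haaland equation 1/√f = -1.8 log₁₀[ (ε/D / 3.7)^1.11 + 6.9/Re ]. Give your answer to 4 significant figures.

Re = ρVD/μ = 1156·0.02032·0.2778/0.00124 = 5262.
Re > 4000 → turbulent. ε/D = 2e-06/0.2778 = 7.2e-06; Haaland: 1/√f = -1.8 log₁₀[4.58e-07 + 0.00131] = 5.188, so f = 0.03715.

f ≈ 0.03715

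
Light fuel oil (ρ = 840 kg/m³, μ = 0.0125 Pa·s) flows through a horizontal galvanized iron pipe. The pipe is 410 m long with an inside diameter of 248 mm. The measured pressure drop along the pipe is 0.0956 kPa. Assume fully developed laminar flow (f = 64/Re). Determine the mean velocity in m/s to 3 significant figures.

For laminar flow, f = 64/Re with Re = ρVD/μ, so Darcy-Weisbach reduces to ΔP = 32μLV/D². Solving for V: V = ΔP·D²/(32μL) = 95.6·(0.248)²/(32·0.0125·410) = 0.03585 m/s.
Check: Re = ρVD/μ = 840·0.03585·0.248/0.0125 = 597.5 < 2300, so the laminar assumption holds.

V ≈ 0.0359 m/s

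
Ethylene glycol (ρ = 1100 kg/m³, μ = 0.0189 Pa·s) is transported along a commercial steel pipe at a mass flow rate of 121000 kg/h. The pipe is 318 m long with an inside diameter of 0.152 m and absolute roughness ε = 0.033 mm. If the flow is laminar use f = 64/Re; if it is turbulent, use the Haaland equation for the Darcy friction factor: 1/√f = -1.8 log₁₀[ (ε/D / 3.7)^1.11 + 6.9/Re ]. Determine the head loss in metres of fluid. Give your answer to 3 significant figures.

ṁ = 121000 kg/h = 121000/3600 = 33.61 kg/s.
A = πD²/4 = π(0.152)²/4 = 0.01815 m²; mean velocity V = ṁ/(ρA) = 33.61/(1100 · 0.01815) = 1.684 m/s.
Reynolds number Re = ρVD/μ = 1100 · 1.684 · 0.152 / 0.0189 = 1.49e+04.
Re > 4000 → turbulent. Relative roughness ε/D = 3.3e-05/0.152 = 0.000217. Haaland: 1/√f = -1.8 log₁₀[(0.000217/3.7)^1.11 + 6.9/1.49e+04] = -1.8 log₁₀[2.01e-05 + 0.000463] = 5.968, so f = 0.02807.
Darcy-Weisbach: ΔP = f(L/D)(ρV²/2) = 0.02807·(318/0.152)·(1100·1.684²/2) = 0.02807·2092·1560 = 9.159e+04 Pa.
Head loss h_f = ΔP/(ρg) = 9.159e+04/(1100·9.81) = 8.49 m.

h_f ≈ 8.49 m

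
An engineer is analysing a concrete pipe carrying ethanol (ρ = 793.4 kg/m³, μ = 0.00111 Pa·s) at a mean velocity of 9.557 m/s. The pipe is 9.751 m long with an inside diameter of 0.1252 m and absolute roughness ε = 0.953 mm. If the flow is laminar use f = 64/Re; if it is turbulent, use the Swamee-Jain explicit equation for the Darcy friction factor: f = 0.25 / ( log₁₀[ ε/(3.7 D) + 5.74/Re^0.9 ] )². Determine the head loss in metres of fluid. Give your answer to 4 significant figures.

h_f ≈ 12.61 m

Reynolds number Re = ρVD/μ = 793.4 · 9.557 · 0.1252 / 0.00111 = 8.553e+05.
Re > 4000 → turbulent. Relative roughness ε/D = 0.000953/0.1252 = 0.00761. Swamee-Jain: f = 0.25/(log₁₀[0.00761/3.7 + 5.74/8.553e+05^0.9])² = 0.25/(log₁₀[0.00206 + 2.63e-05])² = 0.25/(-2.681)² = 0.03478.
Darcy-Weisbach: ΔP = f(L/D)(ρV²/2) = 0.03478·(9.751/0.1252)·(793.4·9.557²/2) = 0.03478·77.88·3.623e+04 = 9.814e+04 Pa.
Head loss h_f = ΔP/(ρg) = 9.814e+04/(793.4·9.81) = 12.61 m.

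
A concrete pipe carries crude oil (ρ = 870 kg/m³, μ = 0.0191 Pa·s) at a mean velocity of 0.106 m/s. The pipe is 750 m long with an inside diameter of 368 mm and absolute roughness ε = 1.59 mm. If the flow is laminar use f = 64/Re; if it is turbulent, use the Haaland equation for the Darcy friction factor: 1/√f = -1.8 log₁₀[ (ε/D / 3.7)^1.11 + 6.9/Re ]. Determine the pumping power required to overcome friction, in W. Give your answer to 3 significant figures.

P ≈ 4.05 W

Reynolds number Re = ρVD/μ = 870 · 0.106 · 0.368 / 0.0191 = 1777.
Re < 2300 → laminar flow, so f = 64/Re = 64/1777 = 0.03602 (the turbulent correlation is not needed).
Darcy-Weisbach: ΔP = f(L/D)(ρV²/2) = 0.03602·(750/0.368)·(870·0.106²/2) = 0.03602·2038·4.888 = 358.8 Pa.
Q = V·A = 0.106·0.1064 = 0.01127 m³/s.
Pumping power P = QΔP = 0.01127·358.8 = 4.045 W = 4.05 W.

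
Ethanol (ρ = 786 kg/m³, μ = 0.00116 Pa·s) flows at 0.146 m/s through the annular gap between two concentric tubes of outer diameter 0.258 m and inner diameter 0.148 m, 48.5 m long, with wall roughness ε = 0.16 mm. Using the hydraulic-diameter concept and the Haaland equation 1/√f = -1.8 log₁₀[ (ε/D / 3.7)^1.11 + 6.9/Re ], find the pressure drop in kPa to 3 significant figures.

Hydraulic diameter D_h = 4A/P = D_o - D_i = 0.258 - 0.148 = 0.11 m.
Re = ρVD_h/μ = 786·0.146·0.11/0.00116 = 1.088e+04.
ε/D_h = 0.00016/0.11 = 0.00145; Haaland gives 1/√f = -1.8 log₁₀[0.000166+0.000634] = 5.574, so f = 0.03218.
ΔP = f(L/D_h)(ρV²/2) = 0.03218·48.5/0.11·8.377 = 118.9 Pa.
ΔP = 0.119 kPa.

ΔP ≈ 0.119 kPa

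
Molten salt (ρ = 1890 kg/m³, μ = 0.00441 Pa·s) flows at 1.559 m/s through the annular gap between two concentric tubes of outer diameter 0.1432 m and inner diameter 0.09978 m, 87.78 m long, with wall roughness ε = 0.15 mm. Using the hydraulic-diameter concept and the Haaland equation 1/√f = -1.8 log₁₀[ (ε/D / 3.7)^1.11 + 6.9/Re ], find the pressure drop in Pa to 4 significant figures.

ΔP ≈ 142300 Pa

Hydraulic diameter D_h = 4A/P = D_o - D_i = 0.1432 - 0.09978 = 0.04342 m.
Re = ρVD_h/μ = 1890·1.559·0.04342/0.00441 = 2.901e+04.
ε/D_h = 0.00015/0.04342 = 0.00345; Haaland gives 1/√f = -1.8 log₁₀[0.000433+0.000238] = 5.712, so f = 0.03065.
ΔP = f(L/D_h)(ρV²/2) = 0.03065·87.78/0.04342·2297 = 1.423e+05 Pa.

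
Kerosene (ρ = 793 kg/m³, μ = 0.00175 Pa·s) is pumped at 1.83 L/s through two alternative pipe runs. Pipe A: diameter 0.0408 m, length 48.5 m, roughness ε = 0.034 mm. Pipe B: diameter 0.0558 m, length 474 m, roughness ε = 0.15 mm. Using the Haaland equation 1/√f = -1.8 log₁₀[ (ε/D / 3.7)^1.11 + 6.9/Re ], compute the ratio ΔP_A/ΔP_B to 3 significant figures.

ΔP_A/ΔP_B ≈ 0.411

Pipe A: V = Q/A = 0.00183/0.001307 = 1.4 m/s; Re = 2.588e+04; ε/D = 0.000833; Haaland → f = 0.02595; ΔP_A = f(L/D)(ρV²/2) = 2.397e+04 Pa.
Pipe B: V = Q/A = 0.00183/0.002445 = 0.7483 m/s; Re = 1.892e+04; ε/D = 0.00269; Haaland → f = 0.03092; ΔP_B = f(L/D)(ρV²/2) = 5.832e+04 Pa.
ΔP_A/ΔP_B = 2.397e+04/5.832e+04 = 0.411.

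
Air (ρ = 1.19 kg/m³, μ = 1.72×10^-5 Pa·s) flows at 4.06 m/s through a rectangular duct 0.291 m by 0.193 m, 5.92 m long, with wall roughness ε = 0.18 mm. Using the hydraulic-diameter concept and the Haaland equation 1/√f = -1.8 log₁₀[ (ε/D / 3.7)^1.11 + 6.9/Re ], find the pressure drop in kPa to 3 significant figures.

Hydraulic diameter D_h = 4A/P = 4·(0.291·0.193)/(2·(0.291+0.193)) = 0.2247/0.968 = 0.2321 m.
Re = ρVD_h/μ = 1.19·4.06·0.2321/1.72e-05 = 6.519e+04.
ε/D_h = 0.00018/0.2321 = 0.000776; Haaland gives 1/√f = -1.8 log₁₀[8.26e-05+0.000106] = 6.705, so f = 0.02224.
ΔP = f(L/D_h)(ρV²/2) = 0.02224·5.92/0.2321·9.808 = 5.565 Pa.
ΔP = 0.00557 kPa.

ΔP ≈ 0.00557 kPa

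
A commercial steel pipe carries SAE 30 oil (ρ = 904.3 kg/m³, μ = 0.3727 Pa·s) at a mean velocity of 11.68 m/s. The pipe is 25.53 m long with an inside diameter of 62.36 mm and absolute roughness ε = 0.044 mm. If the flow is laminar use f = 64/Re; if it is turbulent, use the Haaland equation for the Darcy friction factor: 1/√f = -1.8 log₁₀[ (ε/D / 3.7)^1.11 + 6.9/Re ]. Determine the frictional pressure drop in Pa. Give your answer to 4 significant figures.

ΔP ≈ 914500 Pa

Reynolds number Re = ρVD/μ = 904.3 · 11.68 · 0.06236 / 0.373 = 1767.
Re < 2300 → laminar flow, so f = 64/Re = 64/1767 = 0.03621 (the turbulent correlation is not needed).
Darcy-Weisbach: ΔP = f(L/D)(ρV²/2) = 0.03621·(25.53/0.06236)·(904.3·11.68²/2) = 0.03621·409.4·6.168e+04 = 9.145e+05 Pa.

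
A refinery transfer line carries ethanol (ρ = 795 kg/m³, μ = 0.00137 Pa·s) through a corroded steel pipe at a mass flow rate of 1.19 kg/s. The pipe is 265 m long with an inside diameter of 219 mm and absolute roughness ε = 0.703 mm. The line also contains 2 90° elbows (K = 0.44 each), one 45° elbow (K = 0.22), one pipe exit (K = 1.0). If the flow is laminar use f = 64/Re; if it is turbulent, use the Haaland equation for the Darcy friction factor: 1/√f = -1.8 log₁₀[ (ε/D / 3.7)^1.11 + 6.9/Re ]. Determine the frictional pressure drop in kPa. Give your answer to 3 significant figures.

A = πD²/4 = π(0.219)²/4 = 0.03767 m²; mean velocity V = ṁ/(ρA) = 1.19/(795 · 0.03767) = 0.03974 m/s.
Reynolds number Re = ρVD/μ = 795 · 0.03974 · 0.219 / 0.00137 = 5050.
Re > 4000 → turbulent. Relative roughness ε/D = 0.000703/0.219 = 0.00321. Haaland: 1/√f = -1.8 log₁₀[(0.00321/3.7)^1.11 + 6.9/5050] = -1.8 log₁₀[0.0004 + 0.00137] = 4.955, so f = 0.04072.
Total minor-loss coefficient ΣK = 2·0.44 + 1·0.22 + 1·1 = 2.1.
ΔP = [f·L/D + ΣK]·(ρV²/2) = [0.04072·265/0.219 + 2.1]·(795·0.03974²/2) = [49.28 + 2.1]·0.6277 = 32.25 Pa.
ΔP = 32.25 Pa = 0.0322 kPa.

ΔP ≈ 0.0322 kPa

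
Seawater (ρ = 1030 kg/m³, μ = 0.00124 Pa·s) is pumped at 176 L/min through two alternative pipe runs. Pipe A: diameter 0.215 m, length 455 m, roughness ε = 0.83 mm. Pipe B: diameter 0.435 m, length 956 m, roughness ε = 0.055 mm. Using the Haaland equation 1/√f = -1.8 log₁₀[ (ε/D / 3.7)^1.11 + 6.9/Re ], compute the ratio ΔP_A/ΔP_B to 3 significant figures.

ΔP_A/ΔP_B ≈ 16.1

Pipe A: V = Q/A = 0.002933/0.03631 = 0.0808 m/s; Re = 1.443e+04; ε/D = 0.00386; Haaland → f = 0.03398; ΔP_A = f(L/D)(ρV²/2) = 241.7 Pa.
Pipe B: V = Q/A = 0.002933/0.1486 = 0.01974 m/s; Re = 7132; ε/D = 0.000126; Haaland → f = 0.03408; ΔP_B = f(L/D)(ρV²/2) = 15.03 Pa.
ΔP_A/ΔP_B = 241.7/15.03 = 16.1.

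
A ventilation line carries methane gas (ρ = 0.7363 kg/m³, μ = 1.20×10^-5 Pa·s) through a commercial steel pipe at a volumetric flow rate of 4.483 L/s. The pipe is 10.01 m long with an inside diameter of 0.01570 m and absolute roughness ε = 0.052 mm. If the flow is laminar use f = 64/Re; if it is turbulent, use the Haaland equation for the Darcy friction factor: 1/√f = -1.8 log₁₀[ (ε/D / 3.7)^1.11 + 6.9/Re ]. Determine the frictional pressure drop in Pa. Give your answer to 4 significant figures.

ΔP ≈ 3938 Pa

Q = 4.483 L/s = 4.483/1000 = 0.004483 m³/s.
Cross-sectional area A = πD²/4 = π(0.0157)²/4 = 0.0001936 m²; mean velocity V = Q/A = 0.004483/0.0001936 = 23.16 m/s.
Reynolds number Re = ρVD/μ = 0.7363 · 23.16 · 0.0157 / 1.2e-05 = 2.231e+04.
Re > 4000 → turbulent. Relative roughness ε/D = 5.2e-05/0.0157 = 0.00331. Haaland: 1/√f = -1.8 log₁₀[(0.00331/3.7)^1.11 + 6.9/2.231e+04] = -1.8 log₁₀[0.000414 + 0.000309] = 5.654, so f = 0.03129.
Darcy-Weisbach: ΔP = f(L/D)(ρV²/2) = 0.03129·(10.01/0.0157)·(0.7363·23.16²/2) = 0.03129·637.6·197.4 = 3938 Pa.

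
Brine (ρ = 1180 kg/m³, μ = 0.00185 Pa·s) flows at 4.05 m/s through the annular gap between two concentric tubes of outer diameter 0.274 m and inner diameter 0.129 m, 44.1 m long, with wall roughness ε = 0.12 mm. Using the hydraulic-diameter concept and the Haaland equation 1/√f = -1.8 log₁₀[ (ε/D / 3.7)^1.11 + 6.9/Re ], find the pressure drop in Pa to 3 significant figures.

ΔP ≈ 57600 Pa

Hydraulic diameter D_h = 4A/P = D_o - D_i = 0.274 - 0.129 = 0.145 m.
Re = ρVD_h/μ = 1180·4.05·0.145/0.00185 = 3.746e+05.
ε/D_h = 0.00012/0.145 = 0.000828; Haaland gives 1/√f = -1.8 log₁₀[8.87e-05+1.84e-05] = 7.146, so f = 0.01958.
ΔP = f(L/D_h)(ρV²/2) = 0.01958·44.1/0.145·9677 = 5.764e+04 Pa.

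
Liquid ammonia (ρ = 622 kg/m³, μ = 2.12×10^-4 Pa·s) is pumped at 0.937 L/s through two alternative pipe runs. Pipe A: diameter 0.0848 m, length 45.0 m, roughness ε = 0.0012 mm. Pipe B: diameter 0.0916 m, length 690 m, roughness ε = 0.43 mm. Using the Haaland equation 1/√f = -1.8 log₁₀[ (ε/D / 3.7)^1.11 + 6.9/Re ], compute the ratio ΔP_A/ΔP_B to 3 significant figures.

Pipe A: V = Q/A = 0.000937/0.005648 = 0.1659 m/s; Re = 4.128e+04; ε/D = 1.42e-05; Haaland → f = 0.02167; ΔP_A = f(L/D)(ρV²/2) = 98.42 Pa.
Pipe B: V = Q/A = 0.000937/0.00659 = 0.1422 m/s; Re = 3.821e+04; ε/D = 0.00469; Haaland → f = 0.03206; ΔP_B = f(L/D)(ρV²/2) = 1519 Pa.
ΔP_A/ΔP_B = 98.42/1519 = 0.0648.

ΔP_A/ΔP_B ≈ 0.0648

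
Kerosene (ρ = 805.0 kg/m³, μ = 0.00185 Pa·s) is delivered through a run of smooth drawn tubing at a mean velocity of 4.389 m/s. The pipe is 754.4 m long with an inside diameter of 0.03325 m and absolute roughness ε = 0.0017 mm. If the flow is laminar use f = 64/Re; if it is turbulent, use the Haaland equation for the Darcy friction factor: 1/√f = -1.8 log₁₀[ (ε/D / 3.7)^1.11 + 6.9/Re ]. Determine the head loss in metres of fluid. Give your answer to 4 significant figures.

h_f ≈ 441.1 m

Reynolds number Re = ρVD/μ = 805 · 4.389 · 0.03325 / 0.00185 = 6.35e+04.
Re > 4000 → turbulent. Relative roughness ε/D = 1.7e-06/0.03325 = 5.11e-05. Haaland: 1/√f = -1.8 log₁₀[(5.11e-05/3.7)^1.11 + 6.9/6.35e+04] = -1.8 log₁₀[4.04e-06 + 0.000109] = 7.107, so f = 0.0198.
Darcy-Weisbach: ΔP = f(L/D)(ρV²/2) = 0.0198·(754.4/0.03325)·(805·4.389²/2) = 0.0198·2.269e+04·7753 = 3.483e+06 Pa.
Head loss h_f = ΔP/(ρg) = 3.483e+06/(805·9.81) = 441.1 m.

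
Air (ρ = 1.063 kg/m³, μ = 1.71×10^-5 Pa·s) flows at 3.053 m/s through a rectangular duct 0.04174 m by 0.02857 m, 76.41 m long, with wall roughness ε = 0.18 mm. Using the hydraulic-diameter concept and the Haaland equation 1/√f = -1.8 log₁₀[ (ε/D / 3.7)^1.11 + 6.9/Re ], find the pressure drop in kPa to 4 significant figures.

ΔP ≈ 0.4547 kPa

Hydraulic diameter D_h = 4A/P = 4·(0.04174·0.02857)/(2·(0.04174+0.02857)) = 0.00477/0.1406 = 0.03392 m.
Re = ρVD_h/μ = 1.063·3.053·0.03392/1.71e-05 = 6438.
ε/D_h = 0.00018/0.03392 = 0.00531; Haaland gives 1/√f = -1.8 log₁₀[0.000698+0.00107] = 4.954, so f = 0.04075.
ΔP = f(L/D_h)(ρV²/2) = 0.04075·76.41/0.03392·4.954 = 454.7 Pa.
ΔP = 0.4547 kPa.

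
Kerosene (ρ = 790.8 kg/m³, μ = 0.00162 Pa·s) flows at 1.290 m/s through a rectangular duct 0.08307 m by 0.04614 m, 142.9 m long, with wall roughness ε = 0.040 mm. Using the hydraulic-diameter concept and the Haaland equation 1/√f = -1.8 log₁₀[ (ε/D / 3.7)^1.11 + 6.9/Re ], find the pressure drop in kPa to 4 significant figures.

ΔP ≈ 37.89 kPa

Hydraulic diameter D_h = 4A/P = 4·(0.08307·0.04614)/(2·(0.08307+0.04614)) = 0.01533/0.2584 = 0.05933 m.
Re = ρVD_h/μ = 790.8·1.29·0.05933/0.00162 = 3.736e+04.
ε/D_h = 4e-05/0.05933 = 0.000674; Haaland gives 1/√f = -1.8 log₁₀[7.07e-05+0.000185] = 6.467, so f = 0.02391.
ΔP = f(L/D_h)(ρV²/2) = 0.02391·142.9/0.05933·658 = 3.789e+04 Pa.
ΔP = 37.89 kPa.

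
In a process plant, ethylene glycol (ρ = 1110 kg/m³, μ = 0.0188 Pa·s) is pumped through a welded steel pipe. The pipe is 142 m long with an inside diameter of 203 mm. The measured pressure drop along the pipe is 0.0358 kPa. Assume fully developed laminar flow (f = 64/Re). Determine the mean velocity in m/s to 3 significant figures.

V ≈ 0.0173 m/s

For laminar flow, f = 64/Re with Re = ρVD/μ, so Darcy-Weisbach reduces to ΔP = 32μLV/D². Solving for V: V = ΔP·D²/(32μL) = 35.8·(0.203)²/(32·0.0188·142) = 0.01727 m/s.
Check: Re = ρVD/μ = 1110·0.01727·0.203/0.0188 = 207 < 2300, so the laminar assumption holds.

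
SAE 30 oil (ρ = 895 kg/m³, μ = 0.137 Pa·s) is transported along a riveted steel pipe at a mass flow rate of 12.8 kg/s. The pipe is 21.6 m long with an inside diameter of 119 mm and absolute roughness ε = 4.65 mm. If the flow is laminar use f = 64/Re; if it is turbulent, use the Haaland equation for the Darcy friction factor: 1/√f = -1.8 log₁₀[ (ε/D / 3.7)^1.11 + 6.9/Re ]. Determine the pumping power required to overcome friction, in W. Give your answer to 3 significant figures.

P ≈ 123 W

A = πD²/4 = π(0.119)²/4 = 0.01112 m²; mean velocity V = ṁ/(ρA) = 12.8/(895 · 0.01112) = 1.286 m/s.
Reynolds number Re = ρVD/μ = 895 · 1.286 · 0.119 / 0.137 = 999.7.
Re < 2300 → laminar flow, so f = 64/Re = 64/999.7 = 0.06402 (the turbulent correlation is not needed).
Darcy-Weisbach: ΔP = f(L/D)(ρV²/2) = 0.06402·(21.6/0.119)·(895·1.286²/2) = 0.06402·181.5·739.9 = 8599 Pa.
Q = ṁ/ρ = 12.8/895 = 0.0143 m³/s.
Pumping power P = QΔP = 0.0143·8599 = 123.0 W = 123 W.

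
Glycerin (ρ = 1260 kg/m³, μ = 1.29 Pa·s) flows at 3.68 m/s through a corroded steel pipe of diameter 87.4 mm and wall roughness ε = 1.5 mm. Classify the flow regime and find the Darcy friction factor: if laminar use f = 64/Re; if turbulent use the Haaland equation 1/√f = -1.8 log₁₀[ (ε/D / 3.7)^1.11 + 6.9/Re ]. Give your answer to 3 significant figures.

Re = ρVD/μ = 1260·3.68·0.0874/1.29 = 314.2.
Re < 2300 → laminar, so f = 64/Re = 0.2037 (roughness is irrelevant in laminar flow).

f ≈ 0.204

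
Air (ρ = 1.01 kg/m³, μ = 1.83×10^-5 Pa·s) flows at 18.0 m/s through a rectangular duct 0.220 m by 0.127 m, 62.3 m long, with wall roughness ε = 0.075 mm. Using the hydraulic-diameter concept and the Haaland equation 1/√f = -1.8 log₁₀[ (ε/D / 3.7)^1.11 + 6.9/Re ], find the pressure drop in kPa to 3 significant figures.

Hydraulic diameter D_h = 4A/P = 4·(0.22·0.127)/(2·(0.22+0.127)) = 0.1118/0.694 = 0.161 m.
Re = ρVD_h/μ = 1.01·18·0.161/1.83e-05 = 1.6e+05.
ε/D_h = 7.5e-05/0.161 = 0.000466; Haaland gives 1/√f = -1.8 log₁₀[4.69e-05+4.31e-05] = 7.282, so f = 0.01886.
ΔP = f(L/D_h)(ρV²/2) = 0.01886·62.3/0.161·163.6 = 1194 Pa.
ΔP = 1.19 kPa.

ΔP ≈ 1.19 kPa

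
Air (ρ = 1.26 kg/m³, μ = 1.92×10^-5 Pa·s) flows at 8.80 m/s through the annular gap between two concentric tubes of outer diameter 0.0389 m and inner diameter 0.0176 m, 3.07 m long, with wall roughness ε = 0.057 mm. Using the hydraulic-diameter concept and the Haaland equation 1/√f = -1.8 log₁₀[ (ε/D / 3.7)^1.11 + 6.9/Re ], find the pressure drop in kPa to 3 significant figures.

Hydraulic diameter D_h = 4A/P = D_o - D_i = 0.0389 - 0.0176 = 0.0213 m.
Re = ρVD_h/μ = 1.26·8.8·0.0213/1.92e-05 = 1.23e+04.
ε/D_h = 5.7e-05/0.0213 = 0.00268; Haaland gives 1/√f = -1.8 log₁₀[0.000326+0.000561] = 5.493, so f = 0.03314.
ΔP = f(L/D_h)(ρV²/2) = 0.03314·3.07/0.0213·48.79 = 233 Pa.
ΔP = 0.233 kPa.

ΔP ≈ 0.233 kPa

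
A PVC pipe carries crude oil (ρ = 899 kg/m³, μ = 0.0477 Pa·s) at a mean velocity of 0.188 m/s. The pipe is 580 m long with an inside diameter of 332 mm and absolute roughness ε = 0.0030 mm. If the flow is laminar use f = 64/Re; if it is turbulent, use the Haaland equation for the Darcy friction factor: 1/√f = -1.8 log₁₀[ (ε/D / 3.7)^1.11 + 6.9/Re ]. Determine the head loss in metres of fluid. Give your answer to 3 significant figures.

Reynolds number Re = ρVD/μ = 899 · 0.188 · 0.332 / 0.0477 = 1176.
Re < 2300 → laminar flow, so f = 64/Re = 64/1176 = 0.05441 (the turbulent correlation is not needed).
Darcy-Weisbach: ΔP = f(L/D)(ρV²/2) = 0.05441·(580/0.332)·(899·0.188²/2) = 0.05441·1747·15.89 = 1510 Pa.
Head loss h_f = ΔP/(ρg) = 1510/(899·9.81) = 0.171 m.

h_f ≈ 0.171 m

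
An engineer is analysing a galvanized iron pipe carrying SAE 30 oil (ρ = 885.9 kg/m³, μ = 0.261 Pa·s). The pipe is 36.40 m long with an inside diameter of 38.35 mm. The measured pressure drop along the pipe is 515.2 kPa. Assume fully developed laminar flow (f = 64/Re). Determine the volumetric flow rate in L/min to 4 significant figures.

For laminar flow, f = 64/Re with Re = ρVD/μ, so Darcy-Weisbach reduces to ΔP = 32μLV/D². Solving for V: V = ΔP·D²/(32μL) = 5.152e+05·(0.03835)²/(32·0.261·36.4) = 2.492 m/s.
Check: Re = ρVD/μ = 885.9·2.492·0.03835/0.261 = 324.4 < 2300, so the laminar assumption holds.
Q = V·A = 2.492·(π/4·0.03835²) = 0.002879 m³/s = 172.7 L/min.

Q ≈ 172.7 L/min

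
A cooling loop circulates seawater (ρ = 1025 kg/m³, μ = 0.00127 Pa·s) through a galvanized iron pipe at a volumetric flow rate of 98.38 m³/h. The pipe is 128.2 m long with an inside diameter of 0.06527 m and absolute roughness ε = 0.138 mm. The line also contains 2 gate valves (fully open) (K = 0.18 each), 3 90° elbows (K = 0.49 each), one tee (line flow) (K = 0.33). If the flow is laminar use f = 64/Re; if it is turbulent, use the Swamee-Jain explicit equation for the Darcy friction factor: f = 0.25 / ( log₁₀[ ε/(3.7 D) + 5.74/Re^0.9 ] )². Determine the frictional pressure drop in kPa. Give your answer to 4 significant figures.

ΔP ≈ 1706 kPa

Q = 98.38 m³/h = 98.38/3600 = 0.02733 m³/s.
Cross-sectional area A = πD²/4 = π(0.06527)²/4 = 0.003346 m²; mean velocity V = Q/A = 0.02733/0.003346 = 8.167 m/s.
Reynolds number Re = ρVD/μ = 1025 · 8.167 · 0.06527 / 0.00127 = 4.303e+05.
Re > 4000 → turbulent. Relative roughness ε/D = 0.000138/0.06527 = 0.00211. Swamee-Jain: f = 0.25/(log₁₀[0.00211/3.7 + 5.74/4.303e+05^0.9])² = 0.25/(log₁₀[0.000571 + 4.88e-05])² = 0.25/(-3.207)² = 0.0243.
Total minor-loss coefficient ΣK = 2·0.18 + 3·0.49 + 1·0.33 = 2.16.
ΔP = [f·L/D + ΣK]·(ρV²/2) = [0.0243·128.2/0.06527 + 2.16]·(1025·8.167²/2) = [47.73 + 2.16]·3.419e+04 = 1.706e+06 Pa.
ΔP = 1.706e+06 Pa = 1706 kPa.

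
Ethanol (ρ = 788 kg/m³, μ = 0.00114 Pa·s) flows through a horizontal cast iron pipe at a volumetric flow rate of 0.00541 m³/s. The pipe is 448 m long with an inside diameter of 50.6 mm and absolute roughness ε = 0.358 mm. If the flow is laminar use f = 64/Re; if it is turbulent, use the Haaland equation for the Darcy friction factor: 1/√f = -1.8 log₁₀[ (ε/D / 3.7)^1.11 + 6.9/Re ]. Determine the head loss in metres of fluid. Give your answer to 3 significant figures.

Cross-sectional area A = πD²/4 = π(0.0506)²/4 = 0.002011 m²; mean velocity V = Q/A = 0.00541/0.002011 = 2.69 m/s.
Reynolds number Re = ρVD/μ = 788 · 2.69 · 0.0506 / 0.00114 = 9.41e+04.
Re > 4000 → turbulent. Relative roughness ε/D = 0.000358/0.0506 = 0.00708. Haaland: 1/√f = -1.8 log₁₀[(0.00708/3.7)^1.11 + 6.9/9.41e+04] = -1.8 log₁₀[0.000961 + 7.33e-05] = 5.374, so f = 0.03463.
Darcy-Weisbach: ΔP = f(L/D)(ρV²/2) = 0.03463·(448/0.0506)·(788·2.69²/2) = 0.03463·8854·2852 = 8.743e+05 Pa.
Head loss h_f = ΔP/(ρg) = 8.743e+05/(788·9.81) = 113 m.

h_f ≈ 113 m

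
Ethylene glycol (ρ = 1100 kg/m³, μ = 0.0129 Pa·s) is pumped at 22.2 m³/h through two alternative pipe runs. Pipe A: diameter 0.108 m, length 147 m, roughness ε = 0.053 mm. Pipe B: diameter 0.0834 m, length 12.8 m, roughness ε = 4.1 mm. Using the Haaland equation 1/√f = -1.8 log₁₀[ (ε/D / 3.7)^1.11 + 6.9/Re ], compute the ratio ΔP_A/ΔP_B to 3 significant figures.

Pipe A: V = Q/A = 0.006167/0.009161 = 0.6732 m/s; Re = 6199; ε/D = 0.000491; Haaland → f = 0.03584; ΔP_A = f(L/D)(ρV²/2) = 1.216e+04 Pa.
Pipe B: V = Q/A = 0.006167/0.005463 = 1.129 m/s; Re = 8028; ε/D = 0.0492; Haaland → f = 0.07416; ΔP_B = f(L/D)(ρV²/2) = 7977 Pa.
ΔP_A/ΔP_B = 1.216e+04/7977 = 1.52.

ΔP_A/ΔP_B ≈ 1.52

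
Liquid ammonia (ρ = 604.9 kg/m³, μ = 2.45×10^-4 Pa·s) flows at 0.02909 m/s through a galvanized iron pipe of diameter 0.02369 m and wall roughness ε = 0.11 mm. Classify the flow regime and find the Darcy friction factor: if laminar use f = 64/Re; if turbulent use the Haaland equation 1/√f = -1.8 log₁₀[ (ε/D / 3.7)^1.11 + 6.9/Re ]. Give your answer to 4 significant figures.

Re = ρVD/μ = 604.9·0.02909·0.02369/0.000245 = 1701.
Re < 2300 → laminar, so f = 64/Re = 0.03761 (roughness is irrelevant in laminar flow).

f ≈ 0.03761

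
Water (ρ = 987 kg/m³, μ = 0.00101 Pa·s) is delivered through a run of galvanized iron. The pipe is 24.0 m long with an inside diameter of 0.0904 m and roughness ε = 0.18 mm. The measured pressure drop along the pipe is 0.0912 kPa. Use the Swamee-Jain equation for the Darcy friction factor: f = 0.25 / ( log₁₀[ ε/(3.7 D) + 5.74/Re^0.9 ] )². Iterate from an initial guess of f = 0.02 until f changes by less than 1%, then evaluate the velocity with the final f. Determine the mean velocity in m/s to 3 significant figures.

Rearranging Darcy-Weisbach: V = √(2·ΔP·D/(f·L·ρ)). With ε/D = 0.00018/0.0904 = 0.00199, iterate starting from f = 0.02:
  f = 0.02 → V = √(2·91.2·0.0904/(0.02·24·987)) = 0.1866 m/s; Re = ρVD/μ = 1.648e+04; f → 0.03108
  f = 0.03108 → V = 0.1497 m/s; Re = 1.322e+04; f → 0.03235
  f = 0.03235 → V = 0.1467 m/s; Re = 1.296e+04; f → 0.03247
Converged (Δf/f < 1%). With the final f = 0.03247: V = √(2·91.2·0.0904/(0.03247·24·987)) = 0.1464 m/s.

V ≈ 0.146 m/s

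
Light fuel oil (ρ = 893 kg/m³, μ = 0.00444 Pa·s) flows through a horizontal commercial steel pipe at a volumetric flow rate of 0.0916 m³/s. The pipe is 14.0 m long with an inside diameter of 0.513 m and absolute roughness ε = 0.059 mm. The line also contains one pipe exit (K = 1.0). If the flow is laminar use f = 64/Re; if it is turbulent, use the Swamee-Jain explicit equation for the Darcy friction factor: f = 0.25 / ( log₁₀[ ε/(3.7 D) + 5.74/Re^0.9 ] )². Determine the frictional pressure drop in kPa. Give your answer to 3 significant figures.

Cross-sectional area A = πD²/4 = π(0.513)²/4 = 0.2067 m²; mean velocity V = Q/A = 0.0916/0.2067 = 0.4432 m/s.
Reynolds number Re = ρVD/μ = 893 · 0.4432 · 0.513 / 0.00444 = 4.573e+04.
Re > 4000 → turbulent. Relative roughness ε/D = 5.9e-05/0.513 = 0.000115. Swamee-Jain: f = 0.25/(log₁₀[0.000115/3.7 + 5.74/4.573e+04^0.9])² = 0.25/(log₁₀[3.11e-05 + 0.000367])² = 0.25/(-3.4)² = 0.02163.
Total minor-loss coefficient ΣK = 1·1 = 1.
ΔP = [f·L/D + ΣK]·(ρV²/2) = [0.02163·14/0.513 + 1]·(893·0.4432²/2) = [0.5902 + 1]·87.69 = 139.5 Pa.
ΔP = 139.5 Pa = 0.139 kPa.

ΔP ≈ 0.139 kPa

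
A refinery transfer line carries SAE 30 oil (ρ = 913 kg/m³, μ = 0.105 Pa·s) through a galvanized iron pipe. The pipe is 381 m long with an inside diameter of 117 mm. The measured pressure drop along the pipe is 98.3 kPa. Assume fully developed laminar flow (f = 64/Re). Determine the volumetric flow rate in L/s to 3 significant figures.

Q ≈ 11.3 L/s

For laminar flow, f = 64/Re with Re = ρVD/μ, so Darcy-Weisbach reduces to ΔP = 32μLV/D². Solving for V: V = ΔP·D²/(32μL) = 9.83e+04·(0.117)²/(32·0.105·381) = 1.051 m/s.
Check: Re = ρVD/μ = 913·1.051·0.117/0.105 = 1069 < 2300, so the laminar assumption holds.
Q = V·A = 1.051·(π/4·0.117²) = 0.0113 m³/s = 11.3 L/s.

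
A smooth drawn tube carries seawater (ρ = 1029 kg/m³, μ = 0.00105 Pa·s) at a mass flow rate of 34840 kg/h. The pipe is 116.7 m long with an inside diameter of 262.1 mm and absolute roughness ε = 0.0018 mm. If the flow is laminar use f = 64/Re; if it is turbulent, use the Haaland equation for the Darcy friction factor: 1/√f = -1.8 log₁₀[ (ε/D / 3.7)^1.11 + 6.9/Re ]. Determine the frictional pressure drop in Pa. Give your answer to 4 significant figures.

ṁ = 34840 kg/h = 34840/3600 = 9.678 kg/s.
A = πD²/4 = π(0.2621)²/4 = 0.05395 m²; mean velocity V = ṁ/(ρA) = 9.678/(1029 · 0.05395) = 0.1743 m/s.
Reynolds number Re = ρVD/μ = 1029 · 0.1743 · 0.2621 / 0.00105 = 4.477e+04.
Re > 4000 → turbulent. Relative roughness ε/D = 1.8e-06/0.2621 = 6.87e-06. Haaland: 1/√f = -1.8 log₁₀[(6.87e-06/3.7)^1.11 + 6.9/4.477e+04] = -1.8 log₁₀[4.35e-07 + 0.000154] = 6.86, so f = 0.02125.
Darcy-Weisbach: ΔP = f(L/D)(ρV²/2) = 0.02125·(116.7/0.2621)·(1029·0.1743²/2) = 0.02125·445.2·15.63 = 147.9 Pa.

ΔP ≈ 147.9 Pa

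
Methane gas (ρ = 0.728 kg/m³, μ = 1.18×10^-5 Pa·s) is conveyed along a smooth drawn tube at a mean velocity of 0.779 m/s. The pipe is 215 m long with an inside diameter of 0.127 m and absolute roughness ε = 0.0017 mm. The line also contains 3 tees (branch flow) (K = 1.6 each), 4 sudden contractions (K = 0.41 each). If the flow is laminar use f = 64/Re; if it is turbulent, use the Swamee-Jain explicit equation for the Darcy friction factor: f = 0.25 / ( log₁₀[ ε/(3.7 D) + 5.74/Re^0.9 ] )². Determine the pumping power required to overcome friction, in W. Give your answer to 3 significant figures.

Reynolds number Re = ρVD/μ = 0.728 · 0.779 · 0.127 / 1.18e-05 = 6104.
Re > 4000 → turbulent. Relative roughness ε/D = 1.7e-06/0.127 = 1.34e-05. Swamee-Jain: f = 0.25/(log₁₀[1.34e-05/3.7 + 5.74/6104^0.9])² = 0.25/(log₁₀[3.62e-06 + 0.00225])² = 0.25/(-2.647)² = 0.03567.
Total minor-loss coefficient ΣK = 3·1.6 + 4·0.41 = 6.44.
ΔP = [f·L/D + ΣK]·(ρV²/2) = [0.03567·215/0.127 + 6.44]·(0.728·0.779²/2) = [60.38 + 6.44]·0.2209 = 14.76 Pa.
Q = V·A = 0.779·0.01267 = 0.009868 m³/s.
Pumping power P = QΔP = 0.009868·14.76 = 0.1457 W = 0.146 W.

P ≈ 0.146 W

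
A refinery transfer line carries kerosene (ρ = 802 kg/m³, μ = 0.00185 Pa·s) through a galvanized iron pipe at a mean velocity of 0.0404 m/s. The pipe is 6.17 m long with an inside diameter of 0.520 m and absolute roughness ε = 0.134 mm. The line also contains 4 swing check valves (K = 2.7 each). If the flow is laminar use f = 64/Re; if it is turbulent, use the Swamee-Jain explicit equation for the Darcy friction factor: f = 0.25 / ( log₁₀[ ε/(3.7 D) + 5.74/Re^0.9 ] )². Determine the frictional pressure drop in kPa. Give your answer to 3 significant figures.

Reynolds number Re = ρVD/μ = 802 · 0.0404 · 0.52 / 0.00185 = 9107.
Re > 4000 → turbulent. Relative roughness ε/D = 0.000134/0.52 = 0.000258. Swamee-Jain: f = 0.25/(log₁₀[0.000258/3.7 + 5.74/9107^0.9])² = 0.25/(log₁₀[6.96e-05 + 0.00157])² = 0.25/(-2.786)² = 0.03222.
Total minor-loss coefficient ΣK = 4·2.7 = 10.8.
ΔP = [f·L/D + ΣK]·(ρV²/2) = [0.03222·6.17/0.52 + 10.8]·(802·0.0404²/2) = [0.3823 + 10.8]·0.6545 = 7.319 Pa.
ΔP = 7.319 Pa = 0.00732 kPa.

ΔP ≈ 0.00732 kPa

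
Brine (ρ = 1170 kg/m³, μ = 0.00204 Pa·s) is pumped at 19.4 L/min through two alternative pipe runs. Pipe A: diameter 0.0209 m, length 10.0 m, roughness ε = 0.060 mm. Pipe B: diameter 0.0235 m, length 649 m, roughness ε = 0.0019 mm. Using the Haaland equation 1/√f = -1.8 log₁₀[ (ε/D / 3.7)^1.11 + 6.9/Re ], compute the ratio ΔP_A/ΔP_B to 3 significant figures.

ΔP_A/ΔP_B ≈ 0.0304

Pipe A: V = Q/A = 0.0003233/0.0003431 = 0.9425 m/s; Re = 1.13e+04; ε/D = 0.00287; Haaland → f = 0.03393; ΔP_A = f(L/D)(ρV²/2) = 8436 Pa.
Pipe B: V = Q/A = 0.0003233/0.0004337 = 0.7455 m/s; Re = 1.005e+04; ε/D = 8.09e-05; Haaland → f = 0.03093; ΔP_B = f(L/D)(ρV²/2) = 2.777e+05 Pa.
ΔP_A/ΔP_B = 8436/2.777e+05 = 0.0304.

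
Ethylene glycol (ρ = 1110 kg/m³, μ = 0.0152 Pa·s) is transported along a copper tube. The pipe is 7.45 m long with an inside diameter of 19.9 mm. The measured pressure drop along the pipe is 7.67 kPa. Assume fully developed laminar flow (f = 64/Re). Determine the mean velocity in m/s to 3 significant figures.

For laminar flow, f = 64/Re with Re = ρVD/μ, so Darcy-Weisbach reduces to ΔP = 32μLV/D². Solving for V: V = ΔP·D²/(32μL) = 7670·(0.0199)²/(32·0.0152·7.45) = 0.8382 m/s.
Check: Re = ρVD/μ = 1110·0.8382·0.0199/0.0152 = 1218 < 2300, so the laminar assumption holds.

V ≈ 0.838 m/s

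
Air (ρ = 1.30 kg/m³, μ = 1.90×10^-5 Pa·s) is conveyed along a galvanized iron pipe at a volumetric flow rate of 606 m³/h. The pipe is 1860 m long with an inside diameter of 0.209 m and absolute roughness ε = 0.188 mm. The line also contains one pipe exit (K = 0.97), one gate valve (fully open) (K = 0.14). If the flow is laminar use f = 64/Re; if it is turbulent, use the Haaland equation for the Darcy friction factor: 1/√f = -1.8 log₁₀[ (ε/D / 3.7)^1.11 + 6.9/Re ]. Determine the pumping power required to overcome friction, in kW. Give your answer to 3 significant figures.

P ≈ 0.529 kW

Q = 606 m³/h = 606/3600 = 0.1683 m³/s.
Cross-sectional area A = πD²/4 = π(0.209)²/4 = 0.03431 m²; mean velocity V = Q/A = 0.1683/0.03431 = 4.907 m/s.
Reynolds number Re = ρVD/μ = 1.3 · 4.907 · 0.209 / 1.9e-05 = 7.017e+04.
Re > 4000 → turbulent. Relative roughness ε/D = 0.000188/0.209 = 0.0009. Haaland: 1/√f = -1.8 log₁₀[(0.0009/3.7)^1.11 + 6.9/7.017e+04] = -1.8 log₁₀[9.73e-05 + 9.83e-05] = 6.675, so f = 0.02244.
Total minor-loss coefficient ΣK = 1·0.97 + 1·0.14 = 1.11.
ΔP = [f·L/D + ΣK]·(ρV²/2) = [0.02244·1860/0.209 + 1.11]·(1.3·4.907²/2) = [199.7 + 1.11]·15.65 = 3143 Pa.
Pumping power P = QΔP = 0.1683·3143 = 529.0 W = 0.529 kW.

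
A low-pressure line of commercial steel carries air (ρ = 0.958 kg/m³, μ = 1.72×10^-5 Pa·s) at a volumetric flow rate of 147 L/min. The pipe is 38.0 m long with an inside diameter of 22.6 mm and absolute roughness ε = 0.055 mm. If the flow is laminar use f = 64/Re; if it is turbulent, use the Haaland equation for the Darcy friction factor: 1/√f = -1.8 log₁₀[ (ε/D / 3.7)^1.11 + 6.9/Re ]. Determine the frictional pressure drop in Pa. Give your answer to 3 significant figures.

ΔP ≈ 1080 Pa

Q = 147 L/min = 147/60000 = 0.00245 m³/s.
Cross-sectional area A = πD²/4 = π(0.0226)²/4 = 0.0004011 m²; mean velocity V = Q/A = 0.00245/0.0004011 = 6.107 m/s.
Reynolds number Re = ρVD/μ = 0.958 · 6.107 · 0.0226 / 1.72e-05 = 7688.
Re > 4000 → turbulent. Relative roughness ε/D = 5.5e-05/0.0226 = 0.00243. Haaland: 1/√f = -1.8 log₁₀[(0.00243/3.7)^1.11 + 6.9/7688] = -1.8 log₁₀[0.000294 + 0.000898] = 5.263, so f = 0.0361.
Darcy-Weisbach: ΔP = f(L/D)(ρV²/2) = 0.0361·(38/0.0226)·(0.958·6.107²/2) = 0.0361·1681·17.87 = 1085 Pa.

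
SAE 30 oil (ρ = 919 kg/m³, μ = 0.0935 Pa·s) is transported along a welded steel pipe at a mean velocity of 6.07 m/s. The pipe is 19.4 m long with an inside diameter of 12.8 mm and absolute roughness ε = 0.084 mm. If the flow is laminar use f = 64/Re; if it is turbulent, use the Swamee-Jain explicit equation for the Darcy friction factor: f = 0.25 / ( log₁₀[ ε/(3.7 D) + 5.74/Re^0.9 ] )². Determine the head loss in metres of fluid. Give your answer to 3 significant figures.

h_f ≈ 239 m

Reynolds number Re = ρVD/μ = 919 · 6.07 · 0.0128 / 0.0935 = 763.7.
Re < 2300 → laminar flow, so f = 64/Re = 64/763.7 = 0.08381 (the turbulent correlation is not needed).
Darcy-Weisbach: ΔP = f(L/D)(ρV²/2) = 0.08381·(19.4/0.0128)·(919·6.07²/2) = 0.08381·1516·1.693e+04 = 2.15e+06 Pa.
Head loss h_f = ΔP/(ρg) = 2.15e+06/(919·9.81) = 239 m.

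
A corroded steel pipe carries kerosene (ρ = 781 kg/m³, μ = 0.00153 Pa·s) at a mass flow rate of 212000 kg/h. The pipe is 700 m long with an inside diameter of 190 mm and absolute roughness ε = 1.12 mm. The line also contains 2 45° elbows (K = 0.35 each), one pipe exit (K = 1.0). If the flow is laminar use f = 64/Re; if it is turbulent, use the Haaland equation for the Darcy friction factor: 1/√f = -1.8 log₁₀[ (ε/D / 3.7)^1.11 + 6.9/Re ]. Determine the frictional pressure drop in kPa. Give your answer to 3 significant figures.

ΔP ≈ 333 kPa

ṁ = 212000 kg/h = 212000/3600 = 58.89 kg/s.
A = πD²/4 = π(0.19)²/4 = 0.02835 m²; mean velocity V = ṁ/(ρA) = 58.89/(781 · 0.02835) = 2.659 m/s.
Reynolds number Re = ρVD/μ = 781 · 2.659 · 0.19 / 0.00153 = 2.579e+05.
Re > 4000 → turbulent. Relative roughness ε/D = 0.00112/0.19 = 0.00589. Haaland: 1/√f = -1.8 log₁₀[(0.00589/3.7)^1.11 + 6.9/2.579e+05] = -1.8 log₁₀[0.000784 + 2.68e-05] = 5.564, so f = 0.03231.
Total minor-loss coefficient ΣK = 2·0.35 + 1·1 = 1.7.
ΔP = [f·L/D + ΣK]·(ρV²/2) = [0.03231·700/0.19 + 1.7]·(781·2.659²/2) = [119 + 1.7]·2762 = 3.334e+05 Pa.
ΔP = 3.334e+05 Pa = 333 kPa.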